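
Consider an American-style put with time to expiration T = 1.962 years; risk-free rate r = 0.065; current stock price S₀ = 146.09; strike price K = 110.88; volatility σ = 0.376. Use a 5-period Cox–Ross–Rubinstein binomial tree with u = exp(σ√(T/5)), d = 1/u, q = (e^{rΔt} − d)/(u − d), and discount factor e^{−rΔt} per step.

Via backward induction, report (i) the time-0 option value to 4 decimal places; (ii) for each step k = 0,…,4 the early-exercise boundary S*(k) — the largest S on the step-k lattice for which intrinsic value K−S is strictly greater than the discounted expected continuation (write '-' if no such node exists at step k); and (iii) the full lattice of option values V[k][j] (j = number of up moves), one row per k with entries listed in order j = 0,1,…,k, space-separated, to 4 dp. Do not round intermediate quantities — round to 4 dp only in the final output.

Δt=0.39240  u=1.26558  d=0.79015  q=0.49573  discount=0.97482
step 5 (expiry): payoffs max(K−S,0) = 65.8848 38.8111 0.0000 0.0000 0.0000 0.0000
step 4: (k=4,j=0): S=56.9452, (K−S)⁺=53.9348, hold=51.1424 ⇒ V=53.9348 exercise | (k=4,j=1): S=91.2092, (K−S)⁺=19.6708, hold=19.0786 ⇒ V=19.6708 exercise | (k=4,j=2): S=146.0900, (K−S)⁺=0.0000, hold=0.0000 ⇒ V=0.0000 continue | (k=4,j=3): S=233.9926, (K−S)⁺=0.0000, hold=0.0000 ⇒ V=0.0000 continue | (k=4,j=4): S=374.7863, (K−S)⁺=0.0000, hold=0.0000 ⇒ V=0.0000 continue  boundary S*=91.2092
step 3: (k=3,j=0): S=72.0689, (K−S)⁺=38.8111, hold=36.0187 ⇒ V=38.8111 exercise | (k=3,j=1): S=115.4329, (K−S)⁺=0.0000, hold=9.6697 ⇒ V=9.6697 continue | (k=3,j=2): S=184.8891, (K−S)⁺=0.0000, hold=0.0000 ⇒ V=0.0000 continue | (k=3,j=3): S=296.1372, (K−S)⁺=0.0000, hold=0.0000 ⇒ V=0.0000 continue  boundary S*=72.0689
step 2: (k=2,j=0): S=91.2092, (K−S)⁺=19.6708, hold=23.7513 ⇒ V=23.7513 continue | (k=2,j=1): S=146.0900, (K−S)⁺=0.0000, hold=4.7534 ⇒ V=4.7534 continue | (k=2,j=2): S=233.9926, (K−S)⁺=0.0000, hold=0.0000 ⇒ V=0.0000 continue  boundary S*=-
step 1: (k=1,j=0): S=115.4329, (K−S)⁺=0.0000, hold=13.9726 ⇒ V=13.9726 continue | (k=1,j=1): S=184.8891, (K−S)⁺=0.0000, hold=2.3366 ⇒ V=2.3366 continue  boundary S*=-
step 0: (k=0,j=0): S=146.0900, (K−S)⁺=0.0000, hold=7.9977 ⇒ V=7.9977 continue  boundary S*=-

price = 7.9977
boundary = - - - 72.0689 91.2092
tree:
7.9977
13.9726 2.3366
23.7513 4.7534 0.0000
38.8111 9.6697 0.0000 0.0000
53.9348 19.6708 0.0000 0.0000 0.0000
65.8848 38.8111 0.0000 0.0000 0.0000 0.0000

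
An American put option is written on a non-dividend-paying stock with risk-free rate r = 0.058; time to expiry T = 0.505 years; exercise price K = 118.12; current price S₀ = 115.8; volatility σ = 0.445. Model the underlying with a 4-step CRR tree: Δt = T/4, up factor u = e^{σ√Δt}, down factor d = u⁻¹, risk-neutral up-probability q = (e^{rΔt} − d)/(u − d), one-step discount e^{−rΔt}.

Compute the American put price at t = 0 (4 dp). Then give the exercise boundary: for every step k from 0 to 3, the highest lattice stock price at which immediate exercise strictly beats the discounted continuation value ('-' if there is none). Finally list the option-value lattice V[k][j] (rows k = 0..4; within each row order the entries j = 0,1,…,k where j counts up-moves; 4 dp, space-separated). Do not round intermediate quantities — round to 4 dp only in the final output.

price = 14.1358
boundary = - - 84.4055 98.8643
tree:
14.1358
22.2929 5.6436
33.7145 10.4402 0.6094
46.0587 19.2557 1.1891 0.0000
56.5976 33.7145 2.3200 0.0000 0.0000

Δt=0.12625  u=1.17130  d=0.85375  q=0.48370  discount=0.99270
step 4 (expiry): payoffs max(K−S,0) = 56.5976 33.7145 2.3200 0.0000 0.0000
step 3: (k=3,j=0): S=72.0613, (K−S)⁺=46.0587, hold=45.1970 ⇒ V=46.0587 exercise | (k=3,j=1): S=98.8643, (K−S)⁺=19.2557, hold=18.3939 ⇒ V=19.2557 exercise | (k=3,j=2): S=135.6368, (K−S)⁺=0.0000, hold=1.1891 ⇒ V=1.1891 continue | (k=3,j=3): S=186.0867, (K−S)⁺=0.0000, hold=0.0000 ⇒ V=0.0000 continue  boundary S*=98.8643
step 2: (k=2,j=0): S=84.4055, (K−S)⁺=33.7145, hold=32.8527 ⇒ V=33.7145 exercise | (k=2,j=1): S=115.8000, (K−S)⁺=2.3200, hold=10.4402 ⇒ V=10.4402 continue | (k=2,j=2): S=158.8716, (K−S)⁺=0.0000, hold=0.6094 ⇒ V=0.6094 continue  boundary S*=84.4055
step 1: (k=1,j=0): S=98.8643, (K−S)⁺=19.2557, hold=22.2929 ⇒ V=22.2929 continue | (k=1,j=1): S=135.6368, (K−S)⁺=0.0000, hold=5.6436 ⇒ V=5.6436 continue  boundary S*=-
step 0: (k=0,j=0): S=115.8000, (K−S)⁺=2.3200, hold=14.1358 ⇒ V=14.1358 continue  boundary S*=-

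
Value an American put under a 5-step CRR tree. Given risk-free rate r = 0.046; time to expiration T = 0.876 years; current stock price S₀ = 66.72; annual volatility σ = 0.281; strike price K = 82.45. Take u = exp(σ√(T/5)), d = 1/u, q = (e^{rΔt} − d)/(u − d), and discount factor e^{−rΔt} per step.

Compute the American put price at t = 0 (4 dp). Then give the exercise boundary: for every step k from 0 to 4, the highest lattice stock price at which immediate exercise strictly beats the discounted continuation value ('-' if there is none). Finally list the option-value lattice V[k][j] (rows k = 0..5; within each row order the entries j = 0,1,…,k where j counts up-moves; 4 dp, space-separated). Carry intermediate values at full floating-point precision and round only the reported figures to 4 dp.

params: Δt=0.17520 u=1.12481 d=0.88904 q=0.50495 e^(-rΔt)=0.99197
t_5 payoffs: 45.3946 35.5672 23.1335 7.4024 0.0000 0.0000
t_4: node(4,0) S=41.6805 payoff=40.7695 vs cont=40.1077 → 40.7695 [stop]  node(4,1) S=52.7345 payoff=29.7155 vs cont=29.0537 → 29.7155 [stop]  node(4,2) S=66.7200 payoff=15.7300 vs cont=15.0682 → 15.7300 [stop]  node(4,3) S=84.4146 payoff=0.0000 vs cont=3.6352 → 3.6352 [wait]  node(4,4) S=106.8020 payoff=0.0000 vs cont=0.0000 → 0.0000 [wait]  ⇒ S*(4)=66.7200
t_3: node(3,0) S=46.8828 payoff=35.5672 vs cont=34.9054 → 35.5672 [stop]  node(3,1) S=59.3165 payoff=23.1335 vs cont=22.4717 → 23.1335 [stop]  node(3,2) S=75.0476 payoff=7.4024 vs cont=9.5455 → 9.5455 [wait]  node(3,3) S=94.9508 payoff=0.0000 vs cont=1.7851 → 1.7851 [wait]  ⇒ S*(3)=59.3165
t_2: node(2,0) S=52.7345 payoff=29.7155 vs cont=29.0537 → 29.7155 [stop]  node(2,1) S=66.7200 payoff=15.7300 vs cont=16.1417 → 16.1417 [wait]  node(2,2) S=84.4146 payoff=0.0000 vs cont=5.5817 → 5.5817 [wait]  ⇒ S*(2)=52.7345
t_1: node(1,0) S=59.3165 payoff=23.1335 vs cont=22.6779 → 23.1335 [stop]  node(1,1) S=75.0476 payoff=7.4024 vs cont=10.7227 → 10.7227 [wait]  ⇒ S*(1)=59.3165
t_0: node(0,0) S=66.7200 payoff=15.7300 vs cont=16.7313 → 16.7313 [wait]  ⇒ S*(0)=-

price = 16.7313
boundary = - 59.3165 52.7345 59.3165 66.7200
tree:
16.7313
23.1335 10.7227
29.7155 16.1417 5.5817
35.5672 23.1335 9.5455 1.7851
40.7695 29.7155 15.7300 3.6352 0.0000
45.3946 35.5672 23.1335 7.4024 0.0000 0.0000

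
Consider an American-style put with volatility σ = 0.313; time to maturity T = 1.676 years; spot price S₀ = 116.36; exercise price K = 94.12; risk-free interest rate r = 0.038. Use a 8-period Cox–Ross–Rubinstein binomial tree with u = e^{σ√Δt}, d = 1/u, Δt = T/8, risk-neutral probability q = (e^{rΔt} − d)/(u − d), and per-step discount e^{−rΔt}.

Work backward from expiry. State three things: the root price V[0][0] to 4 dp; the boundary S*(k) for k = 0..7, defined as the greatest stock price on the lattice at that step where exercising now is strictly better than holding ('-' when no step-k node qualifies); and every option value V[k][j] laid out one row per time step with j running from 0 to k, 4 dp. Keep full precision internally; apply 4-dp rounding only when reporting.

Δt=0.20950  u=1.15403  d=0.86653  q=0.49205  discount=0.99207
step 8 (expiry): payoffs max(K−S,0) = 57.1325 44.8603 28.5162 6.7492 0.0000 0.0000 0.0000 0.0000 0.0000
step 7: (k=7,j=0): S=42.6848, (K−S)⁺=51.4352, hold=50.6889 ⇒ V=51.4352 exercise | (k=7,j=1): S=56.8474, (K−S)⁺=37.2726, hold=36.5263 ⇒ V=37.2726 exercise | (k=7,j=2): S=75.7090, (K−S)⁺=18.4110, hold=17.6646 ⇒ V=18.4110 exercise | (k=7,j=3): S=100.8289, (K−S)⁺=0.0000, hold=3.4011 ⇒ V=3.4011 continue | (k=7,j=4): S=134.2834, (K−S)⁺=0.0000, hold=0.0000 ⇒ V=0.0000 continue | (k=7,j=5): S=178.8380, (K−S)⁺=0.0000, hold=0.0000 ⇒ V=0.0000 continue | (k=7,j=6): S=238.1755, (K−S)⁺=0.0000, hold=0.0000 ⇒ V=0.0000 continue | (k=7,j=7): S=317.2008, (K−S)⁺=0.0000, hold=0.0000 ⇒ V=0.0000 continue  boundary S*=75.7090
step 6: (k=6,j=0): S=49.2597, (K−S)⁺=44.8603, hold=44.1140 ⇒ V=44.8603 exercise | (k=6,j=1): S=65.6038, (K−S)⁺=28.5162, hold=27.7699 ⇒ V=28.5162 exercise | (k=6,j=2): S=87.3708, (K−S)⁺=6.7492, hold=10.9380 ⇒ V=10.9380 continue | (k=6,j=3): S=116.3600, (K−S)⁺=0.0000, hold=1.7139 ⇒ V=1.7139 continue | (k=6,j=4): S=154.9676, (K−S)⁺=0.0000, hold=0.0000 ⇒ V=0.0000 continue | (k=6,j=5): S=206.3851, (K−S)⁺=0.0000, hold=0.0000 ⇒ V=0.0000 continue | (k=6,j=6): S=274.8626, (K−S)⁺=0.0000, hold=0.0000 ⇒ V=0.0000 continue  boundary S*=65.6038
step 5: (k=5,j=0): S=56.8474, (K−S)⁺=37.2726, hold=36.5263 ⇒ V=37.2726 exercise | (k=5,j=1): S=75.7090, (K−S)⁺=18.4110, hold=19.7094 ⇒ V=19.7094 continue | (k=5,j=2): S=100.8289, (K−S)⁺=0.0000, hold=6.3486 ⇒ V=6.3486 continue | (k=5,j=3): S=134.2834, (K−S)⁺=0.0000, hold=0.8637 ⇒ V=0.8637 continue | (k=5,j=4): S=178.8380, (K−S)⁺=0.0000, hold=0.0000 ⇒ V=0.0000 continue | (k=5,j=5): S=238.1755, (K−S)⁺=0.0000, hold=0.0000 ⇒ V=0.0000 continue  boundary S*=56.8474
step 4: (k=4,j=0): S=65.6038, (K−S)⁺=28.5162, hold=28.4037 ⇒ V=28.5162 exercise | (k=4,j=1): S=87.3708, (K−S)⁺=6.7492, hold=13.0311 ⇒ V=13.0311 continue | (k=4,j=2): S=116.3600, (K−S)⁺=0.0000, hold=3.6208 ⇒ V=3.6208 continue | (k=4,j=3): S=154.9676, (K−S)⁺=0.0000, hold=0.4352 ⇒ V=0.4352 continue | (k=4,j=4): S=206.3851, (K−S)⁺=0.0000, hold=0.0000 ⇒ V=0.0000 continue  boundary S*=65.6038
step 3: (k=3,j=0): S=75.7090, (K−S)⁺=18.4110, hold=20.7311 ⇒ V=20.7311 continue | (k=3,j=1): S=100.8289, (K−S)⁺=0.0000, hold=8.3342 ⇒ V=8.3342 continue | (k=3,j=2): S=134.2834, (K−S)⁺=0.0000, hold=2.0371 ⇒ V=2.0371 continue | (k=3,j=3): S=178.8380, (K−S)⁺=0.0000, hold=0.2193 ⇒ V=0.2193 continue  boundary S*=-
step 2: (k=2,j=0): S=87.3708, (K−S)⁺=6.7492, hold=14.5153 ⇒ V=14.5153 continue | (k=2,j=1): S=116.3600, (K−S)⁺=0.0000, hold=5.1942 ⇒ V=5.1942 continue | (k=2,j=2): S=154.9676, (K−S)⁺=0.0000, hold=1.1336 ⇒ V=1.1336 continue  boundary S*=-
step 1: (k=1,j=0): S=100.8289, (K−S)⁺=0.0000, hold=9.8502 ⇒ V=9.8502 continue | (k=1,j=1): S=134.2834, (K−S)⁺=0.0000, hold=3.1709 ⇒ V=3.1709 continue  boundary S*=-
step 0: (k=0,j=0): S=116.3600, (K−S)⁺=0.0000, hold=6.5116 ⇒ V=6.5116 continue  boundary S*=-

price = 6.5116
boundary = - - - - 65.6038 56.8474 65.6038 75.7090
tree:
6.5116
9.8502 3.1709
14.5153 5.1942 1.1336
20.7311 8.3342 2.0371 0.2193
28.5162 13.0311 3.6208 0.4352 0.0000
37.2726 19.7094 6.3486 0.8637 0.0000 0.0000
44.8603 28.5162 10.9380 1.7139 0.0000 0.0000 0.0000
51.4352 37.2726 18.4110 3.4011 0.0000 0.0000 0.0000 0.0000
57.1325 44.8603 28.5162 6.7492 0.0000 0.0000 0.0000 0.0000 0.0000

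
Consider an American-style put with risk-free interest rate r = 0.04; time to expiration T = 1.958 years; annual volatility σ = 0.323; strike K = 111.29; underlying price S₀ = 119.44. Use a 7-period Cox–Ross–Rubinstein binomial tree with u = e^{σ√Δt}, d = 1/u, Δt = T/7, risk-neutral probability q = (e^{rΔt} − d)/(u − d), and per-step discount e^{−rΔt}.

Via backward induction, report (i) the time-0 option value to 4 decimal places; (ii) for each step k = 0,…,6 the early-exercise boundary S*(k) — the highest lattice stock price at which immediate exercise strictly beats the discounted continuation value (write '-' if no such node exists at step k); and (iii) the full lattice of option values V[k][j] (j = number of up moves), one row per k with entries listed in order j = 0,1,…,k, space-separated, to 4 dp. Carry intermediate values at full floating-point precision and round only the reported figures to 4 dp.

Δt=0.27971, u=1.18629, d=0.84297, q=0.49017, disc=e^(-rΔt)=0.98887
k=7 terminal: V=max(K-S,0) → 75.1639 60.4506 39.7448 10.6061 0.0000 0.0000 0.0000 0.0000
k=6: j=0 S=42.8559 intr=68.4341 cont=67.1958 V=68.4341[EX]; j=1 S=60.3102 intr=50.9798 cont=49.7416 V=50.9798[EX]; j=2 S=84.8731 intr=26.4169 cont=25.1786 V=26.4169[EX]; j=3 S=119.4400 intr=0.0000 cont=5.3472 V=5.3472[hold]; j=4 S=168.0852 intr=0.0000 cont=0.0000 V=0.0000[hold]; j=5 S=236.5424 intr=0.0000 cont=0.0000 V=0.0000[hold]; j=6 S=332.8806 intr=0.0000 cont=0.0000 V=0.0000[hold]  S*(6)=84.8731
k=5: j=0 S=50.8394 intr=60.4506 cont=59.2123 V=60.4506[EX]; j=1 S=71.5452 intr=39.7448 cont=38.5066 V=39.7448[EX]; j=2 S=100.6839 intr=10.6061 cont=15.9101 V=15.9101[hold]; j=3 S=141.6901 intr=0.0000 cont=2.6958 V=2.6958[hold]; j=4 S=199.3973 intr=0.0000 cont=0.0000 V=0.0000[hold]; j=5 S=280.6072 intr=0.0000 cont=0.0000 V=0.0000[hold]  S*(5)=71.5452
k=4: j=0 S=60.3102 intr=50.9798 cont=49.7416 V=50.9798[EX]; j=1 S=84.8731 intr=26.4169 cont=27.7496 V=27.7496[hold]; j=2 S=119.4400 intr=0.0000 cont=9.3279 V=9.3279[hold]; j=3 S=168.0852 intr=0.0000 cont=1.3591 V=1.3591[hold]; j=4 S=236.5424 intr=0.0000 cont=0.0000 V=0.0000[hold]  S*(4)=60.3102
k=3: j=0 S=71.5452 intr=39.7448 cont=39.1526 V=39.7448[EX]; j=1 S=100.6839 intr=10.6061 cont=18.5116 V=18.5116[hold]; j=2 S=141.6901 intr=0.0000 cont=5.3616 V=5.3616[hold]; j=3 S=199.3973 intr=0.0000 cont=0.6852 V=0.6852[hold]  S*(3)=71.5452
k=2: j=0 S=84.8731 intr=26.4169 cont=29.0105 V=29.0105[hold]; j=1 S=119.4400 intr=0.0000 cont=11.9316 V=11.9316[hold]; j=2 S=168.0852 intr=0.0000 cont=3.0352 V=3.0352[hold]  S*(2)=-
k=1: j=0 S=100.6839 intr=10.6061 cont=20.4093 V=20.4093[hold]; j=1 S=141.6901 intr=0.0000 cont=7.4866 V=7.4866[hold]  S*(1)=-
k=0: j=0 S=119.4400 intr=0.0000 cont=13.9184 V=13.9184[hold]  S*(0)=-

price = 13.9184
boundary = - - - 71.5452 60.3102 71.5452 84.8731
tree:
13.9184
20.4093 7.4866
29.0105 11.9316 3.0352
39.7448 18.5116 5.3616 0.6852
50.9798 27.7496 9.3279 1.3591 0.0000
60.4506 39.7448 15.9101 2.6958 0.0000 0.0000
68.4341 50.9798 26.4169 5.3472 0.0000 0.0000 0.0000
75.1639 60.4506 39.7448 10.6061 0.0000 0.0000 0.0000 0.0000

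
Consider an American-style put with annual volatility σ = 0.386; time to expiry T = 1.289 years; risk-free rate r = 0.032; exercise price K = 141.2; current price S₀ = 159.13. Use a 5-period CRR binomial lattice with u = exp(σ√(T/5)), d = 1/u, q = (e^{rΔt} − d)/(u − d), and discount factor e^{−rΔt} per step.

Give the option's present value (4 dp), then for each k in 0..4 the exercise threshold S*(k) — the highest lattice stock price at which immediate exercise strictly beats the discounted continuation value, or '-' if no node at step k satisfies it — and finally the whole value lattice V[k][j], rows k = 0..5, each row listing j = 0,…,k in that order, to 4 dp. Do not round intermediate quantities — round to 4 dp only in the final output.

price = 16.3251
boundary = - - - 88.3900 107.5274
tree:
16.3251
24.9893 6.9255
37.0940 11.8955 1.4909
52.8100 20.1752 2.8479 0.0000
68.5415 33.6726 5.4401 0.0000 0.0000
81.4731 52.8100 10.3916 0.0000 0.0000 0.0000

params: Δt=0.25780 u=1.21651 d=0.82202 q=0.47216 e^(-rΔt)=0.99178
t_5 payoffs: 81.4731 52.8100 10.3916 0.0000 0.0000 0.0000
t_4: node(4,0) S=72.6585 payoff=68.5415 vs cont=67.3814 → 68.5415 [stop]  node(4,1) S=107.5274 payoff=33.6726 vs cont=32.5125 → 33.6726 [stop]  node(4,2) S=159.1300 payoff=0.0000 vs cont=5.4401 → 5.4401 [wait]  node(4,3) S=235.4967 payoff=0.0000 vs cont=0.0000 → 0.0000 [wait]  node(4,4) S=348.5118 payoff=0.0000 vs cont=0.0000 → 0.0000 [wait]  ⇒ S*(4)=107.5274
t_3: node(3,0) S=88.3900 payoff=52.8100 vs cont=51.6500 → 52.8100 [stop]  node(3,1) S=130.8084 payoff=10.3916 vs cont=20.1752 → 20.1752 [wait]  node(3,2) S=193.5835 payoff=0.0000 vs cont=2.8479 → 2.8479 [wait]  node(3,3) S=286.4845 payoff=0.0000 vs cont=0.0000 → 0.0000 [wait]  ⇒ S*(3)=88.3900
t_2: node(2,0) S=107.5274 payoff=33.6726 vs cont=37.0940 → 37.0940 [wait]  node(2,1) S=159.1300 payoff=0.0000 vs cont=11.8955 → 11.8955 [wait]  node(2,2) S=235.4967 payoff=0.0000 vs cont=1.4909 → 1.4909 [wait]  ⇒ S*(2)=-
t_1: node(1,0) S=130.8084 payoff=10.3916 vs cont=24.9893 → 24.9893 [wait]  node(1,1) S=193.5835 payoff=0.0000 vs cont=6.9255 → 6.9255 [wait]  ⇒ S*(1)=-
t_0: node(0,0) S=159.1300 payoff=0.0000 vs cont=16.3251 → 16.3251 [wait]  ⇒ S*(0)=-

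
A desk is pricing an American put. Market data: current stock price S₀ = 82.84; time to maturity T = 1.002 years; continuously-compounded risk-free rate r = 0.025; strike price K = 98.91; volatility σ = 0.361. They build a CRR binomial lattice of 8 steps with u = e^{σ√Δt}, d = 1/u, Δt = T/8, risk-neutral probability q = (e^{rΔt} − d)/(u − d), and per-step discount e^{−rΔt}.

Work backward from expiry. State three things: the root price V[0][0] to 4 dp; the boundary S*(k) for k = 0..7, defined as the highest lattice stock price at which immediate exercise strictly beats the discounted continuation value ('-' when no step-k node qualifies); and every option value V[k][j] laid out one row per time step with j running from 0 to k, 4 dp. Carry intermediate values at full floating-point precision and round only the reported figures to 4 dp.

Δt=0.12525, u=1.13628, d=0.88006, q=0.48034, disc=e^(-rΔt)=0.99687
k=8 terminal: V=max(K-S,0) → 69.1005 60.4219 49.2167 34.7493 16.0700 0.0000 0.0000 0.0000 0.0000
k=7: j=0 S=33.8720 intr=65.0380 cont=64.7288 V=65.0380[EX]; j=1 S=43.7333 intr=55.1767 cont=54.8675 V=55.1767[EX]; j=2 S=56.4655 intr=42.4445 cont=42.1353 V=42.4445[EX]; j=3 S=72.9045 intr=26.0055 cont=25.6962 V=26.0055[EX]; j=4 S=94.1295 intr=4.7805 cont=8.3248 V=8.3248[hold]; j=5 S=121.5338 intr=0.0000 cont=0.0000 V=0.0000[hold]; j=6 S=156.9163 intr=0.0000 cont=0.0000 V=0.0000[hold]; j=7 S=202.6000 intr=0.0000 cont=0.0000 V=0.0000[hold]  S*(7)=72.9045
k=6: j=0 S=38.4881 intr=60.4219 cont=60.1127 V=60.4219[EX]; j=1 S=49.6933 intr=49.2167 cont=48.9075 V=49.2167[EX]; j=2 S=64.1607 intr=34.7493 cont=34.4401 V=34.7493[EX]; j=3 S=82.8400 intr=16.0700 cont=17.4579 V=17.4579[hold]; j=4 S=106.9575 intr=0.0000 cont=4.3125 V=4.3125[hold]; j=5 S=138.0965 intr=0.0000 cont=0.0000 V=0.0000[hold]; j=6 S=178.3010 intr=0.0000 cont=0.0000 V=0.0000[hold]  S*(6)=64.1607
k=5: j=0 S=43.7333 intr=55.1767 cont=54.8675 V=55.1767[EX]; j=1 S=56.4655 intr=42.4445 cont=42.1353 V=42.4445[EX]; j=2 S=72.9045 intr=26.0055 cont=26.3608 V=26.3608[hold]; j=3 S=94.1295 intr=4.7805 cont=11.1088 V=11.1088[hold]; j=4 S=121.5338 intr=0.0000 cont=2.2340 V=2.2340[hold]; j=5 S=156.9163 intr=0.0000 cont=0.0000 V=0.0000[hold]  S*(5)=56.4655
k=4: j=0 S=49.6933 intr=49.2167 cont=48.9075 V=49.2167[EX]; j=1 S=64.1607 intr=34.7493 cont=34.6103 V=34.7493[EX]; j=2 S=82.8400 intr=16.0700 cont=18.9751 V=18.9751[hold]; j=3 S=106.9575 intr=0.0000 cont=6.8244 V=6.8244[hold]; j=4 S=138.0965 intr=0.0000 cont=1.1573 V=1.1573[hold]  S*(4)=64.1607
k=3: j=0 S=56.4655 intr=42.4445 cont=42.1353 V=42.4445[EX]; j=1 S=72.9045 intr=26.0055 cont=27.0873 V=27.0873[hold]; j=2 S=94.1295 intr=4.7805 cont=13.0975 V=13.0975[hold]; j=3 S=121.5338 intr=0.0000 cont=4.0894 V=4.0894[hold]  S*(3)=56.4655
k=2: j=0 S=64.1607 intr=34.7493 cont=34.9581 V=34.9581[hold]; j=1 S=82.8400 intr=16.0700 cont=20.3037 V=20.3037[hold]; j=2 S=106.9575 intr=0.0000 cont=8.7431 V=8.7431[hold]  S*(2)=-
k=1: j=0 S=72.9045 intr=26.0055 cont=27.8317 V=27.8317[hold]; j=1 S=94.1295 intr=4.7805 cont=14.7046 V=14.7046[hold]  S*(1)=-
k=0: j=0 S=82.8400 intr=16.0700 cont=21.4589 V=21.4589[hold]  S*(0)=-

price = 21.4589
boundary = - - - 56.4655 64.1607 56.4655 64.1607 72.9045
tree:
21.4589
27.8317 14.7046
34.9581 20.3037 8.7431
42.4445 27.0873 13.0975 4.0894
49.2167 34.7493 18.9751 6.8244 1.1573
55.1767 42.4445 26.3608 11.1088 2.2340 0.0000
60.4219 49.2167 34.7493 17.4579 4.3125 0.0000 0.0000
65.0380 55.1767 42.4445 26.0055 8.3248 0.0000 0.0000 0.0000
69.1005 60.4219 49.2167 34.7493 16.0700 0.0000 0.0000 0.0000 0.0000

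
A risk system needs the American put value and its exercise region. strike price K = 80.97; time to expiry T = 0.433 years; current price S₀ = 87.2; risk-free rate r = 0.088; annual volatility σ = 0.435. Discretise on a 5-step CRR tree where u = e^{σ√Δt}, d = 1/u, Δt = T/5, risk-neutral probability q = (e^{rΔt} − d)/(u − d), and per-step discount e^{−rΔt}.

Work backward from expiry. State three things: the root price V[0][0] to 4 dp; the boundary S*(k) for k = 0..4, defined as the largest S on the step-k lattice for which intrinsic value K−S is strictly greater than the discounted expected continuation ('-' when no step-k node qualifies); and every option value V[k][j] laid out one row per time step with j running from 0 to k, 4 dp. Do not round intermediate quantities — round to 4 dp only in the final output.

params: Δt=0.08660 u=1.13657 d=0.87984 q=0.49784 e^(-rΔt)=0.99241
t_5 payoffs: 34.9927 21.5773 4.2476 0.0000 0.0000 0.0000
t_4: node(4,0) S=52.2562 payoff=28.7138 vs cont=28.0991 → 28.7138 [stop]  node(4,1) S=67.5037 payoff=13.4663 vs cont=12.8516 → 13.4663 [stop]  node(4,2) S=87.2000 payoff=0.0000 vs cont=2.1168 → 2.1168 [wait]  node(4,3) S=112.6434 payoff=0.0000 vs cont=0.0000 → 0.0000 [wait]  node(4,4) S=145.5107 payoff=0.0000 vs cont=0.0000 → 0.0000 [wait]  ⇒ S*(4)=67.5037
t_3: node(3,0) S=59.3927 payoff=21.5773 vs cont=20.9626 → 21.5773 [stop]  node(3,1) S=76.7224 payoff=4.2476 vs cont=7.7568 → 7.7568 [wait]  node(3,2) S=99.1085 payoff=0.0000 vs cont=1.0549 → 1.0549 [wait]  node(3,3) S=128.0266 payoff=0.0000 vs cont=0.0000 → 0.0000 [wait]  ⇒ S*(3)=59.3927
t_2: node(2,0) S=67.5037 payoff=13.4663 vs cont=14.5853 → 14.5853 [wait]  node(2,1) S=87.2000 payoff=0.0000 vs cont=4.3868 → 4.3868 [wait]  node(2,2) S=112.6434 payoff=0.0000 vs cont=0.5257 → 0.5257 [wait]  ⇒ S*(2)=-
t_1: node(1,0) S=76.7224 payoff=4.2476 vs cont=9.4359 → 9.4359 [wait]  node(1,1) S=99.1085 payoff=0.0000 vs cont=2.4459 → 2.4459 [wait]  ⇒ S*(1)=-
t_0: node(0,0) S=87.2000 payoff=0.0000 vs cont=5.9108 → 5.9108 [wait]  ⇒ S*(0)=-

price = 5.9108
boundary = - - - 59.3927 67.5037
tree:
5.9108
9.4359 2.4459
14.5853 4.3868 0.5257
21.5773 7.7568 1.0549 0.0000
28.7138 13.4663 2.1168 0.0000 0.0000
34.9927 21.5773 4.2476 0.0000 0.0000 0.0000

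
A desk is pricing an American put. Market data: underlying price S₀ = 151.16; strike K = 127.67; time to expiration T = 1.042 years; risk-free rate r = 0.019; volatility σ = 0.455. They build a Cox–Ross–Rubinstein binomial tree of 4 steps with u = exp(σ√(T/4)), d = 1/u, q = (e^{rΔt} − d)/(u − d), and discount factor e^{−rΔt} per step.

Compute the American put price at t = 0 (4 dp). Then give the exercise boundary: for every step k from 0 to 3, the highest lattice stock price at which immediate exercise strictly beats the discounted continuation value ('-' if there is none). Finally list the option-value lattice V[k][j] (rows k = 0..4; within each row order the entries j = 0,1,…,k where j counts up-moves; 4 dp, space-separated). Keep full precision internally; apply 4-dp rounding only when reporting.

params: Δt=0.26050 u=1.26141 d=0.79277 q=0.45279 e^(-rΔt)=0.99506
t_4 payoffs: 67.9644 32.6695 0.0000 0.0000 0.0000
t_3: node(3,0) S=75.3131 payoff=52.3569 vs cont=51.7266 → 52.3569 [stop]  node(3,1) S=119.8344 payoff=7.8356 vs cont=17.7888 → 17.7888 [wait]  node(3,2) S=190.6744 payoff=0.0000 vs cont=0.0000 → 0.0000 [wait]  node(3,3) S=303.3915 payoff=0.0000 vs cont=0.0000 → 0.0000 [wait]  ⇒ S*(3)=75.3131
t_2: node(2,0) S=95.0005 payoff=32.6695 vs cont=36.5236 → 36.5236 [wait]  node(2,1) S=151.1600 payoff=0.0000 vs cont=9.6862 → 9.6862 [wait]  node(2,2) S=240.5182 payoff=0.0000 vs cont=0.0000 → 0.0000 [wait]  ⇒ S*(2)=-
t_1: node(1,0) S=119.8344 payoff=7.8356 vs cont=24.2515 → 24.2515 [wait]  node(1,1) S=190.6744 payoff=0.0000 vs cont=5.2742 → 5.2742 [wait]  ⇒ S*(1)=-
t_0: node(0,0) S=151.1600 payoff=0.0000 vs cont=15.5815 → 15.5815 [wait]  ⇒ S*(0)=-

price = 15.5815
boundary = - - - 75.3131
tree:
15.5815
24.2515 5.2742
36.5236 9.6862 0.0000
52.3569 17.7888 0.0000 0.0000
67.9644 32.6695 0.0000 0.0000 0.0000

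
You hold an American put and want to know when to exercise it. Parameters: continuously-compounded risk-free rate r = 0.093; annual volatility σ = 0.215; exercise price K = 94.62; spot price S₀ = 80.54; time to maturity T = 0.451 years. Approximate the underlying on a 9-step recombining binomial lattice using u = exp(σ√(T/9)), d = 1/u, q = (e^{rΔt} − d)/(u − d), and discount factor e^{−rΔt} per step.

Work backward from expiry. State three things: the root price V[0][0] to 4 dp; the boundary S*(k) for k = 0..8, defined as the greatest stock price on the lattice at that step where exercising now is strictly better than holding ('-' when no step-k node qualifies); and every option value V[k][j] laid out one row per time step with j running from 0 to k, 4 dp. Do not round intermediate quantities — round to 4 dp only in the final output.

price = 14.0800
boundary = 80.5400 76.7555 80.5400 84.5111 80.5400 84.5111 80.5400 84.5111 88.6780
tree:
14.0800
17.8645 10.1998
21.4712 14.0800 6.9361
24.9084 17.8645 10.1089 4.2552
28.1840 21.4712 14.0800 6.6868 2.1913
31.3058 24.9084 17.8645 10.1089 3.7883 0.8305
34.2809 28.1840 21.4712 14.0800 6.3343 1.6216 0.1542
37.1161 31.3058 24.9084 17.8645 10.1089 3.1281 0.3341 0.0000
39.8182 34.2809 28.1840 21.4712 14.0800 5.9420 0.7242 0.0000 0.0000
42.3933 37.1161 31.3058 24.9084 17.8645 10.1089 1.5697 0.0000 0.0000 0.0000

Δt=0.05011, u=1.04931, d=0.95301, q=0.53648, disc=e^(-rΔt)=0.99535
k=9 terminal: V=max(K-S,0) → 42.3933 37.1161 31.3058 24.9084 17.8645 10.1089 1.5697 0.0000 0.0000 0.0000
k=8: j=0 S=54.8018 intr=39.8182 cont=39.3783 V=39.8182[EX]; j=1 S=60.3391 intr=34.2809 cont=33.8409 V=34.2809[EX]; j=2 S=66.4360 intr=28.1840 cont=27.7441 V=28.1840[EX]; j=3 S=73.1488 intr=21.4712 cont=21.0312 V=21.4712[EX]; j=4 S=80.5400 intr=14.0800 cont=13.6401 V=14.0800[EX]; j=5 S=88.6780 intr=5.9420 cont=5.5021 V=5.9420[EX]; j=6 S=97.6383 intr=0.0000 cont=0.7242 V=0.7242[hold]; j=7 S=107.5039 intr=0.0000 cont=0.0000 V=0.0000[hold]; j=8 S=118.3664 intr=0.0000 cont=0.0000 V=0.0000[hold]  S*(8)=88.6780
k=7: j=0 S=57.5039 intr=37.1161 cont=36.6762 V=37.1161[EX]; j=1 S=63.3142 intr=31.3058 cont=30.8659 V=31.3058[EX]; j=2 S=69.7116 intr=24.9084 cont=24.4684 V=24.9084[EX]; j=3 S=76.7555 intr=17.8645 cont=17.4246 V=17.8645[EX]; j=4 S=84.5111 intr=10.1089 cont=9.6690 V=10.1089[EX]; j=5 S=93.0503 intr=1.5697 cont=3.1281 V=3.1281[hold]; j=6 S=102.4524 intr=0.0000 cont=0.3341 V=0.3341[hold]; j=7 S=112.8045 intr=0.0000 cont=0.0000 V=0.0000[hold]  S*(7)=84.5111
k=6: j=0 S=60.3391 intr=34.2809 cont=33.8409 V=34.2809[EX]; j=1 S=66.4360 intr=28.1840 cont=27.7441 V=28.1840[EX]; j=2 S=73.1488 intr=21.4712 cont=21.0312 V=21.4712[EX]; j=3 S=80.5400 intr=14.0800 cont=13.6401 V=14.0800[EX]; j=4 S=88.6780 intr=5.9420 cont=6.3343 V=6.3343[hold]; j=5 S=97.6383 intr=0.0000 cont=1.6216 V=1.6216[hold]; j=6 S=107.5039 intr=0.0000 cont=0.1542 V=0.1542[hold]  S*(6)=80.5400
k=5: j=0 S=63.3142 intr=31.3058 cont=30.8659 V=31.3058[EX]; j=1 S=69.7116 intr=24.9084 cont=24.4684 V=24.9084[EX]; j=2 S=76.7555 intr=17.8645 cont=17.4246 V=17.8645[EX]; j=3 S=84.5111 intr=10.1089 cont=9.8784 V=10.1089[EX]; j=4 S=93.0503 intr=1.5697 cont=3.7883 V=3.7883[hold]; j=5 S=102.4524 intr=0.0000 cont=0.8305 V=0.8305[hold]  S*(5)=84.5111
k=4: j=0 S=66.4360 intr=28.1840 cont=27.7441 V=28.1840[EX]; j=1 S=73.1488 intr=21.4712 cont=21.0312 V=21.4712[EX]; j=2 S=80.5400 intr=14.0800 cont=13.6401 V=14.0800[EX]; j=3 S=88.6780 intr=5.9420 cont=6.6868 V=6.6868[hold]; j=4 S=97.6383 intr=0.0000 cont=2.1913 V=2.1913[hold]  S*(4)=80.5400
k=3: j=0 S=69.7116 intr=24.9084 cont=24.4684 V=24.9084[EX]; j=1 S=76.7555 intr=17.8645 cont=17.4246 V=17.8645[EX]; j=2 S=84.5111 intr=10.1089 cont=10.0667 V=10.1089[EX]; j=3 S=93.0503 intr=1.5697 cont=4.2552 V=4.2552[hold]  S*(3)=84.5111
k=2: j=0 S=73.1488 intr=21.4712 cont=21.0312 V=21.4712[EX]; j=1 S=80.5400 intr=14.0800 cont=13.6401 V=14.0800[EX]; j=2 S=88.6780 intr=5.9420 cont=6.9361 V=6.9361[hold]  S*(2)=80.5400
k=1: j=0 S=76.7555 intr=17.8645 cont=17.4246 V=17.8645[EX]; j=1 S=84.5111 intr=10.1089 cont=10.1998 V=10.1998[hold]  S*(1)=76.7555
k=0: j=0 S=80.5400 intr=14.0800 cont=13.6886 V=14.0800[EX]  S*(0)=80.5400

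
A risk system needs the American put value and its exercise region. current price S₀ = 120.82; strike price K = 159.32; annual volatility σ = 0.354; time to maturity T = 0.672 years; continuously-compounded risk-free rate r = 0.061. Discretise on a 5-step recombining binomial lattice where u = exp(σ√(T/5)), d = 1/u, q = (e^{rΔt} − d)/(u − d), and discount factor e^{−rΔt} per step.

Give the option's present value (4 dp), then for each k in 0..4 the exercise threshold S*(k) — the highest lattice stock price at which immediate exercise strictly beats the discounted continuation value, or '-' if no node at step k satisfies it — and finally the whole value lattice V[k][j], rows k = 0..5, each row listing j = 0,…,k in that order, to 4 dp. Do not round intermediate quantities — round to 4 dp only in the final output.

params: Δt=0.13440 u=1.13858 d=0.87829 q=0.49923 e^(-rΔt)=0.99184
t_5 payoffs: 96.1766 77.4636 53.2050 21.7572 0.0000 0.0000
t_4: node(4,0) S=71.8936 payoff=87.4264 vs cont=86.1255 → 87.4264 [stop]  node(4,1) S=93.1997 payoff=66.1203 vs cont=64.8194 → 66.1203 [stop]  node(4,2) S=120.8200 payoff=38.5000 vs cont=37.1992 → 38.5000 [stop]  node(4,3) S=156.6257 payoff=2.6943 vs cont=10.8064 → 10.8064 [wait]  node(4,4) S=203.0426 payoff=0.0000 vs cont=0.0000 → 0.0000 [wait]  ⇒ S*(4)=120.8200
t_3: node(3,0) S=81.8564 payoff=77.4636 vs cont=76.1628 → 77.4636 [stop]  node(3,1) S=106.1150 payoff=53.2050 vs cont=51.9042 → 53.2050 [stop]  node(3,2) S=137.5628 payoff=21.7572 vs cont=24.4731 → 24.4731 [wait]  node(3,3) S=178.3303 payoff=0.0000 vs cont=5.3674 → 5.3674 [wait]  ⇒ S*(3)=106.1150
t_2: node(2,0) S=93.1997 payoff=66.1203 vs cont=64.8194 → 66.1203 [stop]  node(2,1) S=120.8200 payoff=38.5000 vs cont=38.5440 → 38.5440 [wait]  node(2,2) S=156.6257 payoff=2.6943 vs cont=14.8131 → 14.8131 [wait]  ⇒ S*(2)=93.1997
t_1: node(1,0) S=106.1150 payoff=53.2050 vs cont=51.9260 → 53.2050 [stop]  node(1,1) S=137.5628 payoff=21.7572 vs cont=26.4789 → 26.4789 [wait]  ⇒ S*(1)=106.1150
t_0: node(0,0) S=120.8200 payoff=38.5000 vs cont=39.5371 → 39.5371 [wait]  ⇒ S*(0)=-

price = 39.5371
boundary = - 106.1150 93.1997 106.1150 120.8200
tree:
39.5371
53.2050 26.4789
66.1203 38.5440 14.8131
77.4636 53.2050 24.4731 5.3674
87.4264 66.1203 38.5000 10.8064 0.0000
96.1766 77.4636 53.2050 21.7572 0.0000 0.0000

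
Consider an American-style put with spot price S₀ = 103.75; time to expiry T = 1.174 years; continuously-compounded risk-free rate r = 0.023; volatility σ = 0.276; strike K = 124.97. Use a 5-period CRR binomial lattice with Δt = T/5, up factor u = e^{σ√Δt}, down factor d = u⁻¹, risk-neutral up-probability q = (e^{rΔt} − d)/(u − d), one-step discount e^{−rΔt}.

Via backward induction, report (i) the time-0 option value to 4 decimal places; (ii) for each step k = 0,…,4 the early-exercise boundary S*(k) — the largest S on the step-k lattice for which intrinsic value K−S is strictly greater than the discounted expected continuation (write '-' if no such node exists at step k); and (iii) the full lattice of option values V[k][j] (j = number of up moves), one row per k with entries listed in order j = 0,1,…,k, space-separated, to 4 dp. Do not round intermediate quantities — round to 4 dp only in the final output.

params: Δt=0.23480 u=1.14309 d=0.87482 q=0.48680 e^(-rΔt)=0.99461
t_5 payoffs: 71.8109 55.5089 34.2076 6.3740 0.0000 0.0000
t_4: node(4,0) S=60.7659 payoff=64.2041 vs cont=63.5311 → 64.2041 [stop]  node(4,1) S=79.4006 payoff=45.5694 vs cont=44.8963 → 45.5694 [stop]  node(4,2) S=103.7500 payoff=21.2200 vs cont=20.5469 → 21.2200 [stop]  node(4,3) S=135.5665 payoff=0.0000 vs cont=3.2535 → 3.2535 [wait]  node(4,4) S=177.1400 payoff=0.0000 vs cont=0.0000 → 0.0000 [wait]  ⇒ S*(4)=103.7500
t_3: node(3,0) S=69.4611 payoff=55.5089 vs cont=54.8358 → 55.5089 [stop]  node(3,1) S=90.7624 payoff=34.2076 vs cont=33.5345 → 34.2076 [stop]  node(3,2) S=118.5960 payoff=6.3740 vs cont=12.4067 → 12.4067 [wait]  node(3,3) S=154.9653 payoff=0.0000 vs cont=1.6607 → 1.6607 [wait]  ⇒ S*(3)=90.7624
t_2: node(2,0) S=79.4006 payoff=45.5694 vs cont=44.8963 → 45.5694 [stop]  node(2,1) S=103.7500 payoff=21.2200 vs cont=23.4679 → 23.4679 [wait]  node(2,2) S=135.5665 payoff=0.0000 vs cont=7.1369 → 7.1369 [wait]  ⇒ S*(2)=79.4006
t_1: node(1,0) S=90.7624 payoff=34.2076 vs cont=34.6229 → 34.6229 [wait]  node(1,1) S=118.5960 payoff=6.3740 vs cont=15.4344 → 15.4344 [wait]  ⇒ S*(1)=-
t_0: node(0,0) S=103.7500 payoff=21.2200 vs cont=25.1458 → 25.1458 [wait]  ⇒ S*(0)=-

price = 25.1458
boundary = - - 79.4006 90.7624 103.7500
tree:
25.1458
34.6229 15.4344
45.5694 23.4679 7.1369
55.5089 34.2076 12.4067 1.6607
64.2041 45.5694 21.2200 3.2535 0.0000
71.8109 55.5089 34.2076 6.3740 0.0000 0.0000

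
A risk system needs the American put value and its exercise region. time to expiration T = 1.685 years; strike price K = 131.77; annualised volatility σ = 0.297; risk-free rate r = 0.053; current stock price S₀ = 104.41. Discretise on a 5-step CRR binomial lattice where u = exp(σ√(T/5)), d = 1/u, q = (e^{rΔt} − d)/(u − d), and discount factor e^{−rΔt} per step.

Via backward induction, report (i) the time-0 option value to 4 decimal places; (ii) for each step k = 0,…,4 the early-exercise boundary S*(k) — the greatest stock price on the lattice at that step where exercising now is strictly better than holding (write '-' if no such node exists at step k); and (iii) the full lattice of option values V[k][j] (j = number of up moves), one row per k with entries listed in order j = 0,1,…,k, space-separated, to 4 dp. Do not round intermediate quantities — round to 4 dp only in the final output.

price = 30.1310
boundary = - 87.8747 73.9581 87.8747 104.4100
tree:
30.1310
43.8953 17.9206
57.8119 28.6986 8.1585
69.5246 43.8953 15.0558 1.7942
79.3823 57.8119 27.3600 3.7201 0.0000
87.6789 69.5246 43.8953 7.7133 0.0000 0.0000

params: Δt=0.33700 u=1.18817 d=0.84163 q=0.50901 e^(-rΔt)=0.98230
t_5 payoffs: 87.6789 69.5246 43.8953 7.7133 0.0000 0.0000
t_4: node(4,0) S=52.3877 payoff=79.3823 vs cont=77.0497 → 79.3823 [stop]  node(4,1) S=73.9581 payoff=57.8119 vs cont=55.4793 → 57.8119 [stop]  node(4,2) S=104.4100 payoff=27.3600 vs cont=25.0273 → 27.3600 [stop]  node(4,3) S=147.4004 payoff=0.0000 vs cont=3.7201 → 3.7201 [wait]  node(4,4) S=208.0919 payoff=0.0000 vs cont=0.0000 → 0.0000 [wait]  ⇒ S*(4)=104.4100
t_3: node(3,0) S=62.2454 payoff=69.5246 vs cont=67.1919 → 69.5246 [stop]  node(3,1) S=87.8747 payoff=43.8953 vs cont=41.5627 → 43.8953 [stop]  node(3,2) S=124.0567 payoff=7.7133 vs cont=15.0558 → 15.0558 [wait]  node(3,3) S=175.1366 payoff=0.0000 vs cont=1.7942 → 1.7942 [wait]  ⇒ S*(3)=87.8747
t_2: node(2,0) S=73.9581 payoff=57.8119 vs cont=55.4793 → 57.8119 [stop]  node(2,1) S=104.4100 payoff=27.3600 vs cont=28.6986 → 28.6986 [wait]  node(2,2) S=147.4004 payoff=0.0000 vs cont=8.1585 → 8.1585 [wait]  ⇒ S*(2)=73.9581
t_1: node(1,0) S=87.8747 payoff=43.8953 vs cont=42.2319 → 43.8953 [stop]  node(1,1) S=124.0567 payoff=7.7133 vs cont=17.9206 → 17.9206 [wait]  ⇒ S*(1)=87.8747
t_0: node(0,0) S=104.4100 payoff=27.3600 vs cont=30.1310 → 30.1310 [wait]  ⇒ S*(0)=-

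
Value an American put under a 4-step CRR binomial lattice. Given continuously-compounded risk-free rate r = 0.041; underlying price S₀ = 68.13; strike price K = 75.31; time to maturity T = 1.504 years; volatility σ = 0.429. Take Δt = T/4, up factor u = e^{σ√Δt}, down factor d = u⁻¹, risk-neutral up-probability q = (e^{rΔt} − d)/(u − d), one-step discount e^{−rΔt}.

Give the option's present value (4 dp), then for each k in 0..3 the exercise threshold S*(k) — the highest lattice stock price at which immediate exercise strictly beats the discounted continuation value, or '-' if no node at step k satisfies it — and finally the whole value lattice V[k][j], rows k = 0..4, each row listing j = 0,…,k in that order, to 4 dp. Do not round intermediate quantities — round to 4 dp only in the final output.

price = 16.8654
boundary = - - 40.2577 52.3714
tree:
16.8654
24.8295 8.2231
35.0523 13.8429 2.0016
44.3640 22.9386 3.7910 0.0000
51.5219 35.0523 7.1800 0.0000 0.0000

Δt=0.37600, u=1.30090, d=0.76870, q=0.46380, disc=e^(-rΔt)=0.98470
k=4 terminal: V=max(K-S,0) → 51.5219 35.0523 7.1800 0.0000 0.0000
k=3: j=0 S=30.9460 intr=44.3640 cont=43.2119 V=44.3640[EX]; j=1 S=52.3714 intr=22.9386 cont=21.7866 V=22.9386[EX]; j=2 S=88.6304 intr=0.0000 cont=3.7910 V=3.7910[hold]; j=3 S=149.9934 intr=0.0000 cont=0.0000 V=0.0000[hold]  S*(3)=52.3714
k=2: j=0 S=40.2577 intr=35.0523 cont=33.9002 V=35.0523[EX]; j=1 S=68.1300 intr=7.1800 cont=13.8429 V=13.8429[hold]; j=2 S=115.2995 intr=0.0000 cont=2.0016 V=2.0016[hold]  S*(2)=40.2577
k=1: j=0 S=52.3714 intr=22.9386 cont=24.8295 V=24.8295[hold]; j=1 S=88.6304 intr=0.0000 cont=8.2231 V=8.2231[hold]  S*(1)=-
k=0: j=0 S=68.1300 intr=7.1800 cont=16.8654 V=16.8654[hold]  S*(0)=-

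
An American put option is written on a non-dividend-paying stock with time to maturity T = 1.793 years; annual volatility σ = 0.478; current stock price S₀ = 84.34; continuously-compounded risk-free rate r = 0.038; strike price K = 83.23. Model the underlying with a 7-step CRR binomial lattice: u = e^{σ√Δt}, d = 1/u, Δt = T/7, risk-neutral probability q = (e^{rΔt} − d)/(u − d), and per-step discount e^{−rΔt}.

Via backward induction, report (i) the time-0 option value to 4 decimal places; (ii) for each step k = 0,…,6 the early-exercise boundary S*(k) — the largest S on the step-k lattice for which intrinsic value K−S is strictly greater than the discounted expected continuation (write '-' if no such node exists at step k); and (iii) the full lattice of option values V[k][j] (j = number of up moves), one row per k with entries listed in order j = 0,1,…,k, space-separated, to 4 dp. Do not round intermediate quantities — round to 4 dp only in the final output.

price = 18.5109
boundary = - - - 40.8171 32.0463 40.8171 51.9883
tree:
18.5109
25.2215 11.0217
33.3019 16.2659 5.0958
42.4129 23.3075 8.3401 1.3931
51.1837 32.1858 13.3738 2.6042 0.0000
58.0698 42.4129 20.8566 4.8683 0.0000 0.0000
63.4762 51.1837 31.2417 9.1008 0.0000 0.0000 0.0000
67.7209 58.0698 42.4129 17.0130 0.0000 0.0000 0.0000 0.0000

params: Δt=0.25614 u=1.27369 d=0.78512 q=0.45983 e^(-rΔt)=0.99031
t_7 payoffs: 67.7209 58.0698 42.4129 17.0130 0.0000 0.0000 0.0000 0.0000
t_6: node(6,0) S=19.7538 payoff=63.4762 vs cont=62.6700 → 63.4762 [stop]  node(6,1) S=32.0463 payoff=51.1837 vs cont=50.3775 → 51.1837 [stop]  node(6,2) S=51.9883 payoff=31.2417 vs cont=30.4355 → 31.2417 [stop]  node(6,3) S=84.3400 payoff=0.0000 vs cont=9.1008 → 9.1008 [wait]  node(6,4) S=136.8237 payoff=0.0000 vs cont=0.0000 → 0.0000 [wait]  node(6,5) S=221.9673 payoff=0.0000 vs cont=0.0000 → 0.0000 [wait]  node(6,6) S=360.0947 payoff=0.0000 vs cont=0.0000 → 0.0000 [wait]  ⇒ S*(6)=51.9883
t_5: node(5,0) S=25.1602 payoff=58.0698 vs cont=57.2636 → 58.0698 [stop]  node(5,1) S=40.8171 payoff=42.4129 vs cont=41.6067 → 42.4129 [stop]  node(5,2) S=66.2170 payoff=17.0130 vs cont=20.8566 → 20.8566 [wait]  node(5,3) S=107.4230 payoff=0.0000 vs cont=4.8683 → 4.8683 [wait]  node(5,4) S=174.2710 payoff=0.0000 vs cont=0.0000 → 0.0000 [wait]  node(5,5) S=282.7176 payoff=0.0000 vs cont=0.0000 → 0.0000 [wait]  ⇒ S*(5)=40.8171
t_4: node(4,0) S=32.0463 payoff=51.1837 vs cont=50.3775 → 51.1837 [stop]  node(4,1) S=51.9883 payoff=31.2417 vs cont=32.1858 → 32.1858 [wait]  node(4,2) S=84.3400 payoff=0.0000 vs cont=13.3738 → 13.3738 [wait]  node(4,3) S=136.8237 payoff=0.0000 vs cont=2.6042 → 2.6042 [wait]  node(4,4) S=221.9673 payoff=0.0000 vs cont=0.0000 → 0.0000 [wait]  ⇒ S*(4)=32.0463
t_3: node(3,0) S=40.8171 payoff=42.4129 vs cont=42.0367 → 42.4129 [stop]  node(3,1) S=66.2170 payoff=17.0130 vs cont=23.3075 → 23.3075 [wait]  node(3,2) S=107.4230 payoff=0.0000 vs cont=8.3401 → 8.3401 [wait]  node(3,3) S=174.2710 payoff=0.0000 vs cont=1.3931 → 1.3931 [wait]  ⇒ S*(3)=40.8171
t_2: node(2,0) S=51.9883 payoff=31.2417 vs cont=33.3019 → 33.3019 [wait]  node(2,1) S=84.3400 payoff=0.0000 vs cont=16.2659 → 16.2659 [wait]  node(2,2) S=136.8237 payoff=0.0000 vs cont=5.0958 → 5.0958 [wait]  ⇒ S*(2)=-
t_1: node(1,0) S=66.2170 payoff=17.0130 vs cont=25.2215 → 25.2215 [wait]  node(1,1) S=107.4230 payoff=0.0000 vs cont=11.0217 → 11.0217 [wait]  ⇒ S*(1)=-
t_0: node(0,0) S=84.3400 payoff=0.0000 vs cont=18.5109 → 18.5109 [wait]  ⇒ S*(0)=-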